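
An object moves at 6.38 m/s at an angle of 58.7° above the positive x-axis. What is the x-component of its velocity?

vₓ = v cos(θ) = 6.38 × cos(58.7°) = 3.31 m/s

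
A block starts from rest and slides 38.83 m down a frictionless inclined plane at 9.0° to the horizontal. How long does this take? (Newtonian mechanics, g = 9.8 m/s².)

a = g sin(θ) = 9.8 × sin(9.0°) = 1.5331 m/s²
t = √(2d/a) = √(2 × 38.83 / 1.5331) = 7.12 s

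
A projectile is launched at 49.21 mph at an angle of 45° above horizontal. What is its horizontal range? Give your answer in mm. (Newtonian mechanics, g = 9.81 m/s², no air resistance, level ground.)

v₀ = 49.21 mph × 0.44704 = 21.9988 m/s
R = v₀² × sin(2θ) / g = 21.9988² × sin(2 × 45°) / 9.81 = 483.947 × 1.0 / 9.81 = 49.332 m
R = 49.332 m / 0.001 = 49330 mm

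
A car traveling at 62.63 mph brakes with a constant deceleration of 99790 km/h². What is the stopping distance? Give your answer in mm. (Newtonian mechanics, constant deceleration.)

v₀ = 62.63 mph × 0.44704 = 27.9981 m/s
a = 99790 km/h² × 7.716049382716049e-05 = 7.69985 m/s²
d = v₀² / (2a) = 27.9981² / (2 × 7.69985) = 783.894 / 15.3997 = 50.9032 m
d = 50.9032 m / 0.001 = 50900 mm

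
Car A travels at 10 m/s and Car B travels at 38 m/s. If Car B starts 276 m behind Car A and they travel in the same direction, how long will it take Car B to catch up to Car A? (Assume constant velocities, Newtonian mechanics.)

Relative speed: v_rel = 38 - 10 = 28 m/s
Time to catch: t = d₀/v_rel = 276/28 = 9.86 s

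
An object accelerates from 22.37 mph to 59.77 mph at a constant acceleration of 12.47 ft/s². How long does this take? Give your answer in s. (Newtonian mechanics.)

v₀ = 22.37 mph × 0.44704 = 10.0003 m/s
v = 59.77 mph × 0.44704 = 26.7196 m/s
a = 12.47 ft/s² × 0.3048 = 3.80086 m/s²
t = (v - v₀) / a = (26.7196 - 10.0003) / 3.80086 = 4.399 s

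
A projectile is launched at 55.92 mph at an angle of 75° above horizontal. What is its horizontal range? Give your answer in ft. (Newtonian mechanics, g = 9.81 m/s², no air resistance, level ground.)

v₀ = 55.92 mph × 0.44704 = 24.9985 m/s
R = v₀² × sin(2θ) / g = 24.9985² × sin(2 × 75°) / 9.81 = 624.925 × 0.5 / 9.81 = 31.8514 m
R = 31.8514 m / 0.3048 = 104.5 ft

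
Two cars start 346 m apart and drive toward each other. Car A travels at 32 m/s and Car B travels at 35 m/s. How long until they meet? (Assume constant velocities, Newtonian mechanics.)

Combined speed: v_combined = 32 + 35 = 67 m/s
Time to meet: t = d/v_combined = 346/67 = 5.16 s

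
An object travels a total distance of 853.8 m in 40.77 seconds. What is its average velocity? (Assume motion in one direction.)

v_avg = Δd / Δt = 853.8 / 40.77 = 20.94 m/s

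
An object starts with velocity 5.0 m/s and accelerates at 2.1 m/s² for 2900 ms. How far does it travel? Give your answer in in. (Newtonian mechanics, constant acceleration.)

t = 2900 ms × 0.001 = 2.9 s
d = v₀ × t + ½ × a × t² = 5.0 × 2.9 + 0.5 × 2.1 × 2.9² = 23.3305 m
d = 23.3305 m / 0.0254 = 918.5 in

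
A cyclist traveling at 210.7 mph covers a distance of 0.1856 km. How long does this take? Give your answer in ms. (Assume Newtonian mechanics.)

d = 0.1856 km × 1000.0 = 185.6 m
v = 210.7 mph × 0.44704 = 94.1913 m/s
t = d / v = 185.6 / 94.1913 = 1.97046 s
t = 1.97046 s / 0.001 = 1970 ms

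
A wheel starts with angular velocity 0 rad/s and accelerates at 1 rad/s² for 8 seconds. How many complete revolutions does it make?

θ = ω₀t + ½αt² = 0×8 + ½×1×8² = 32.0 rad
Total revolutions = θ/(2π) = 32.0/(2π) = 5.09
Complete revolutions = ⌊5.09⌋ = 5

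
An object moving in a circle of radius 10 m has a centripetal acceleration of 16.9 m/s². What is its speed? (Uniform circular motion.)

v = √(a_c × r) = √(16.9 × 10) = 13.0 m/s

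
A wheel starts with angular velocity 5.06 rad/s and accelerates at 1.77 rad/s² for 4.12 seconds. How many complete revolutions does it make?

θ = ω₀t + ½αt² = 5.06×4.12 + ½×1.77×4.12² = 35.869544 rad
Total revolutions = θ/(2π) = 35.869544/(2π) = 5.71
Complete revolutions = ⌊5.71⌋ = 5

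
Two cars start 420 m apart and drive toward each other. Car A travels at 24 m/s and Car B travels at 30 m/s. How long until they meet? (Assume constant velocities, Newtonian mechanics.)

Combined speed: v_combined = 24 + 30 = 54 m/s
Time to meet: t = d/v_combined = 420/54 = 7.78 s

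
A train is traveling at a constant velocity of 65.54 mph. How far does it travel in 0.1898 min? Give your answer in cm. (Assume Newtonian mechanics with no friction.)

v = 65.54 mph × 0.44704 = 29.299 m/s
t = 0.1898 min × 60.0 = 11.388 s
d = v × t = 29.299 × 11.388 = 333.657 m
d = 333.657 m / 0.01 = 33370 cm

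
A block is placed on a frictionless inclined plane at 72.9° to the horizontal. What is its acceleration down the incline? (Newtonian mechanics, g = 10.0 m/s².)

a = g sin(θ) = 10.0 × sin(72.9°) = 10.0 × 0.9558 = 9.56 m/s²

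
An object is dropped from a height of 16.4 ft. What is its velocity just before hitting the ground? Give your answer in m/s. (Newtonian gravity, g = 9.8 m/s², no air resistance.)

h = 16.4 ft × 0.3048 = 4.99872 m
v = √(2gh) = √(2 × 9.8 × 4.99872) = 9.898 m/s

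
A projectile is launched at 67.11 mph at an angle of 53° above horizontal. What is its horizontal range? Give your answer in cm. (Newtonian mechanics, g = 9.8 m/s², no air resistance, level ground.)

v₀ = 67.11 mph × 0.44704 = 30.0009 m/s
R = v₀² × sin(2θ) / g = 30.0009² × sin(2 × 53°) / 9.8 = 900.054 × 0.961262 / 9.8 = 88.2845 m
R = 88.2845 m / 0.01 = 8828 cm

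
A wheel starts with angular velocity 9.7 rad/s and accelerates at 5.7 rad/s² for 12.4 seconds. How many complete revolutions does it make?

θ = ω₀t + ½αt² = 9.7×12.4 + ½×5.7×12.4² = 558.496 rad
Total revolutions = θ/(2π) = 558.496/(2π) = 88.89
Complete revolutions = ⌊88.89⌋ = 88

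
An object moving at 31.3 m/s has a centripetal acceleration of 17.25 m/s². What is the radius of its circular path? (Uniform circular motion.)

r = v²/a_c = 31.3²/17.25 = 56.79 m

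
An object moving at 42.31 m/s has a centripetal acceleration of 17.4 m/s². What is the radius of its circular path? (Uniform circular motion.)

r = v²/a_c = 42.31²/17.4 = 102.88 m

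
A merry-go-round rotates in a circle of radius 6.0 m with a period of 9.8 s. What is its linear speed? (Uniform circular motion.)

v = 2πr/T = 2π×6.0/9.8 = 3.85 m/s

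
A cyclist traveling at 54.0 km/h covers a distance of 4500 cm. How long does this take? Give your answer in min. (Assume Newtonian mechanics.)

d = 4500 cm × 0.01 = 45.0 m
v = 54.0 km/h × 0.2777777777777778 = 15.0 m/s
t = d / v = 45.0 / 15.0 = 3.0 s
t = 3.0 s / 60.0 = 0.05 min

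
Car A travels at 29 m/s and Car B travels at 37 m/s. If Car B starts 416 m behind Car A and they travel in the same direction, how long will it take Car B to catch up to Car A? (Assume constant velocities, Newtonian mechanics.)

Relative speed: v_rel = 37 - 29 = 8 m/s
Time to catch: t = d₀/v_rel = 416/8 = 52.0 s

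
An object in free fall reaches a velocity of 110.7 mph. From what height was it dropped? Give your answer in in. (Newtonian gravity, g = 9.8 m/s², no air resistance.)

v = 110.7 mph × 0.44704 = 49.4873 m/s
h = v² / (2g) = 49.4873² / (2 × 9.8) = 124.949 m
h = 124.949 m / 0.0254 = 4919 in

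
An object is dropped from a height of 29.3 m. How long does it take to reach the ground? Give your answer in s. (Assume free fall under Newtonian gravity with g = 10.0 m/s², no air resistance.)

t = √(2h/g) = √(2 × 29.3 / 10.0) = 2.421 s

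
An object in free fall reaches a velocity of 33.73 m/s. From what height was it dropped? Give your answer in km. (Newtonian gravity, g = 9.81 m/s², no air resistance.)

h = v² / (2g) = 33.73² / (2 × 9.81) = 57.9874 m
h = 57.9874 m / 1000.0 = 0.05799 km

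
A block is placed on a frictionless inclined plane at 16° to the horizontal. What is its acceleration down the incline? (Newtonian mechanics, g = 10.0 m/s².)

a = g sin(θ) = 10.0 × sin(16°) = 10.0 × 0.2756 = 2.76 m/s²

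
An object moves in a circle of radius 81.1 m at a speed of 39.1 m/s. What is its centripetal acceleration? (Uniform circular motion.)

a_c = v²/r = 39.1²/81.1 = 1528.81/81.1 = 18.85 m/s²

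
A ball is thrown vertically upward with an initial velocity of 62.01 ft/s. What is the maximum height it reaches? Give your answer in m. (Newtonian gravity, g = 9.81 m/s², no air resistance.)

v₀ = 62.01 ft/s × 0.3048 = 18.9006 m/s
h_max = v₀² / (2g) = 18.9006² / (2 × 9.81) = 357.233 / 19.62 = 18.21 m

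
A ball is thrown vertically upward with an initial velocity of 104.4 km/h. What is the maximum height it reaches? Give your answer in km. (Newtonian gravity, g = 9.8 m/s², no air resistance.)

v₀ = 104.4 km/h × 0.2777777777777778 = 29.0 m/s
h_max = v₀² / (2g) = 29.0² / (2 × 9.8) = 841.0 / 19.6 = 42.9082 m
h_max = 42.9082 m / 1000.0 = 0.04291 km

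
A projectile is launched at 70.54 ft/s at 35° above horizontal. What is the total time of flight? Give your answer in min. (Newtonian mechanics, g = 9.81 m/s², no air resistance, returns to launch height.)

v₀ = 70.54 ft/s × 0.3048 = 21.5006 m/s
T = 2 × v₀ × sin(θ) / g = 2 × 21.5006 × sin(35°) / 9.81 = 2 × 21.5006 × 0.573576 / 9.81 = 2.51422 s
T = 2.51422 s / 60.0 = 0.0419 min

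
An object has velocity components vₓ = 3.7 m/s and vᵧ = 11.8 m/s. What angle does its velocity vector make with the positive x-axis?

θ = arctan(vᵧ/vₓ) = arctan(11.8/3.7) = 72.59°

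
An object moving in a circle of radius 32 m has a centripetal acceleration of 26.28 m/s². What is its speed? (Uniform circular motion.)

v = √(a_c × r) = √(26.28 × 32) = 29.0 m/s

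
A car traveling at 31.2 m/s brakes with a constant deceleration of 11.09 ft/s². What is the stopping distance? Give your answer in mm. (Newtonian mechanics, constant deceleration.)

a = 11.09 ft/s² × 0.3048 = 3.38023 m/s²
d = v₀² / (2a) = 31.2² / (2 × 3.38023) = 973.44 / 6.76046 = 143.99 m
d = 143.99 m / 0.001 = 144000 mm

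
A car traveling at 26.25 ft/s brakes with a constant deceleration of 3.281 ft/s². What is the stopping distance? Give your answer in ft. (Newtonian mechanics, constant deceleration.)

v₀ = 26.25 ft/s × 0.3048 = 8.001 m/s
a = 3.281 ft/s² × 0.3048 = 1.00005 m/s²
d = v₀² / (2a) = 8.001² / (2 × 1.00005) = 64.016 / 2.0001 = 32.0064 m
d = 32.0064 m / 0.3048 = 105.0 ft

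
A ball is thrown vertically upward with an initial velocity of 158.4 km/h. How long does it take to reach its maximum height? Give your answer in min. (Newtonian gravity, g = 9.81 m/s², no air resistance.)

v₀ = 158.4 km/h × 0.2777777777777778 = 44.0 m/s
t_up = v₀ / g = 44.0 / 9.81 = 4.48522 s
t_up = 4.48522 s / 60.0 = 0.07475 min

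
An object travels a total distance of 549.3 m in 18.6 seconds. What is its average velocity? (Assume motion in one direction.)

v_avg = Δd / Δt = 549.3 / 18.6 = 29.53 m/s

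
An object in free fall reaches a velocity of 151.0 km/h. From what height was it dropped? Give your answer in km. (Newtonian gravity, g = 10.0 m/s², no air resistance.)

v = 151.0 km/h × 0.2777777777777778 = 41.9444 m/s
h = v² / (2g) = 41.9444² / (2 × 10.0) = 87.9666 m
h = 87.9666 m / 1000.0 = 0.08797 km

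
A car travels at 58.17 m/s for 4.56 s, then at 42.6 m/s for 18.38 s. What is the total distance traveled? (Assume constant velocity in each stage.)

d₁ = v₁t₁ = 58.17 × 4.56 = 265.2552 m
d₂ = v₂t₂ = 42.6 × 18.38 = 782.988 m
d_total = 265.2552 + 782.988 = 1048.24 m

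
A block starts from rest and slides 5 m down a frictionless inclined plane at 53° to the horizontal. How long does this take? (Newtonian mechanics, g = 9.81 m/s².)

a = g sin(θ) = 9.81 × sin(53°) = 7.8346 m/s²
t = √(2d/a) = √(2 × 5 / 7.8346) = 1.13 s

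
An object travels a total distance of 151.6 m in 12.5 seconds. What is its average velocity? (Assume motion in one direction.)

v_avg = Δd / Δt = 151.6 / 12.5 = 12.13 m/s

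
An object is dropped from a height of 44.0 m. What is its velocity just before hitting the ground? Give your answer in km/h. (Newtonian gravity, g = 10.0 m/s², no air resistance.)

v = √(2gh) = √(2 × 10.0 × 44.0) = 29.6648 m/s
v = 29.6648 m/s / 0.2777777777777778 = 106.8 km/h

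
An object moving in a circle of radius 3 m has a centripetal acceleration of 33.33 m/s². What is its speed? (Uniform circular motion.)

v = √(a_c × r) = √(33.33 × 3) = 10.0 m/s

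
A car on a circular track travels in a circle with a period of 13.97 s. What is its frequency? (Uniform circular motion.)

f = 1/T = 1/13.97 = 0.0716 Hz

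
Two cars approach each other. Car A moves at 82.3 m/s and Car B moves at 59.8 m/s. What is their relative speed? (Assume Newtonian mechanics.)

v_rel = v_A + v_B = 82.3 + 59.8 = 142.1 m/s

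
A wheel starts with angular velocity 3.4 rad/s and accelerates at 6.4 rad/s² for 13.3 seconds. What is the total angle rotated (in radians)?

θ = ω₀t + ½αt² = 3.4×13.3 + ½×6.4×13.3² = 611.27 rad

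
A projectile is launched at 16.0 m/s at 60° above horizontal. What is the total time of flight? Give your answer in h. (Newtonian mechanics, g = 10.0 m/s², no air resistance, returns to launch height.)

T = 2 × v₀ × sin(θ) / g = 2 × 16.0 × sin(60°) / 10.0 = 2 × 16.0 × 0.866025 / 10.0 = 2.77128 s
T = 2.77128 s / 3600.0 = 0.0007698 h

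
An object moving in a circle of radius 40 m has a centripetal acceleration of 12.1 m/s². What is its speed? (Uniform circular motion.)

v = √(a_c × r) = √(12.1 × 40) = 22.0 m/s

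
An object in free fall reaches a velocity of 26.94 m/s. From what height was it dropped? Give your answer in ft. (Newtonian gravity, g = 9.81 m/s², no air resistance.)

h = v² / (2g) = 26.94² / (2 × 9.81) = 36.991 m
h = 36.991 m / 0.3048 = 121.4 ft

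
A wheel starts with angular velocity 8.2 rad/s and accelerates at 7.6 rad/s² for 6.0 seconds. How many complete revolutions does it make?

θ = ω₀t + ½αt² = 8.2×6.0 + ½×7.6×6.0² = 186.0 rad
Total revolutions = θ/(2π) = 186.0/(2π) = 29.6
Complete revolutions = ⌊29.6⌋ = 29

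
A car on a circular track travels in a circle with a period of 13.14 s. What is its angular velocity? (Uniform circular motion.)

ω = 2π/T = 2π/13.14 = 0.4782 rad/s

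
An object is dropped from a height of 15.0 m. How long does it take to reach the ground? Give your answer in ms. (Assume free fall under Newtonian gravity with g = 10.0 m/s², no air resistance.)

t = √(2h/g) = √(2 × 15.0 / 10.0) = 1.73205 s
t = 1.73205 s / 0.001 = 1732 ms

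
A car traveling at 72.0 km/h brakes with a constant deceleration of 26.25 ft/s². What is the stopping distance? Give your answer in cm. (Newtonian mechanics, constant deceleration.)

v₀ = 72.0 km/h × 0.2777777777777778 = 20.0 m/s
a = 26.25 ft/s² × 0.3048 = 8.001 m/s²
d = v₀² / (2a) = 20.0² / (2 × 8.001) = 400.0 / 16.002 = 24.9969 m
d = 24.9969 m / 0.01 = 2500 cm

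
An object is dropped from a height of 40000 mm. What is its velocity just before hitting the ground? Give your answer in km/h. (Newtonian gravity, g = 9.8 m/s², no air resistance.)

h = 40000 mm × 0.001 = 40.0 m
v = √(2gh) = √(2 × 9.8 × 40.0) = 28.0 m/s
v = 28.0 m/s / 0.2777777777777778 = 100.8 km/h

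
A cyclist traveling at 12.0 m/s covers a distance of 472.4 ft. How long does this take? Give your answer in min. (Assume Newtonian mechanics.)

d = 472.4 ft × 0.3048 = 143.988 m
t = d / v = 143.988 / 12.0 = 11.999 s
t = 11.999 s / 60.0 = 0.2 min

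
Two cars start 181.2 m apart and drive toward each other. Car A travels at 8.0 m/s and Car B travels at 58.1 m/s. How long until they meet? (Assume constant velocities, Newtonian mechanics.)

Combined speed: v_combined = 8.0 + 58.1 = 66.1 m/s
Time to meet: t = d/v_combined = 181.2/66.1 = 2.74 s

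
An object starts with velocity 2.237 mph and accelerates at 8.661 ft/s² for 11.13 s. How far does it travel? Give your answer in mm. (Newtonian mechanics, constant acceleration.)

v₀ = 2.237 mph × 0.44704 = 1.00003 m/s
a = 8.661 ft/s² × 0.3048 = 2.63987 m/s²
d = v₀ × t + ½ × a × t² = 1.00003 × 11.13 + 0.5 × 2.63987 × 11.13² = 174.64 m
d = 174.64 m / 0.001 = 174600 mm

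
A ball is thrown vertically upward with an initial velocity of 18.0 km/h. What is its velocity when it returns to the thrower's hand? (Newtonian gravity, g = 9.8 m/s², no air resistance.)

By conservation of energy (no air resistance), the ball returns to the throw height with the same speed as launch, but directed downward.
|v_ground| = v₀ = 18.0 km/h
v_ground = 18.0 km/h (downward)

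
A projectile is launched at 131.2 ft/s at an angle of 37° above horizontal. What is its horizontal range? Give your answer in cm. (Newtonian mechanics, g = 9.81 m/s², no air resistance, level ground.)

v₀ = 131.2 ft/s × 0.3048 = 39.9898 m/s
R = v₀² × sin(2θ) / g = 39.9898² × sin(2 × 37°) / 9.81 = 1599.18 × 0.961262 / 9.81 = 156.7 m
R = 156.7 m / 0.01 = 15670 cm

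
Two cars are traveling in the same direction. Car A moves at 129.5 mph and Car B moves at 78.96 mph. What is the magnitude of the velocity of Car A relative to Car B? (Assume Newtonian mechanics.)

v_rel = |v_A - v_B| = |129.5 - 78.96| = 50.54 mph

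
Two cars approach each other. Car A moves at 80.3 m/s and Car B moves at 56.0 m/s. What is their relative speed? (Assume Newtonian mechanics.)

v_rel = v_A + v_B = 80.3 + 56.0 = 136.3 m/s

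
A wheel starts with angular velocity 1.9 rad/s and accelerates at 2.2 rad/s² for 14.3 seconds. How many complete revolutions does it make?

θ = ω₀t + ½αt² = 1.9×14.3 + ½×2.2×14.3² = 252.109 rad
Total revolutions = θ/(2π) = 252.109/(2π) = 40.12
Complete revolutions = ⌊40.12⌋ = 40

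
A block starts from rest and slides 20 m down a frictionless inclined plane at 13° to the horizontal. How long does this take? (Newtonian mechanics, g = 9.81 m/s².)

a = g sin(θ) = 9.81 × sin(13°) = 2.2068 m/s²
t = √(2d/a) = √(2 × 20 / 2.2068) = 4.26 s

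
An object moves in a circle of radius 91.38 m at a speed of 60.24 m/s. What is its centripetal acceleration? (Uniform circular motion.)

a_c = v²/r = 60.24²/91.38 = 3628.8576/91.38 = 39.71 m/s²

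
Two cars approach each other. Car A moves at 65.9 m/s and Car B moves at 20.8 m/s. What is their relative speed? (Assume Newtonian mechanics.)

v_rel = v_A + v_B = 65.9 + 20.8 = 86.7 m/s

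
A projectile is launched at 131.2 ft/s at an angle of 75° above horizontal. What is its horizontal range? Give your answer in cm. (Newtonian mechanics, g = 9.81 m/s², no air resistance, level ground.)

v₀ = 131.2 ft/s × 0.3048 = 39.9898 m/s
R = v₀² × sin(2θ) / g = 39.9898² × sin(2 × 75°) / 9.81 = 1599.18 × 0.5 / 9.81 = 81.5076 m
R = 81.5076 m / 0.01 = 8151 cm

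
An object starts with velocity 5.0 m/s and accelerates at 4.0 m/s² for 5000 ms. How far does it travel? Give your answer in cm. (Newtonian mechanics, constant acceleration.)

t = 5000 ms × 0.001 = 5.0 s
d = v₀ × t + ½ × a × t² = 5.0 × 5.0 + 0.5 × 4.0 × 5.0² = 75.0 m
d = 75.0 m / 0.01 = 7500 cm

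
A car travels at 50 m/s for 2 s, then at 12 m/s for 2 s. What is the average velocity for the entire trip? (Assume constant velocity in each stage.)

d₁ = v₁t₁ = 50 × 2 = 100 m
d₂ = v₂t₂ = 12 × 2 = 24 m
d_total = 124 m, t_total = 4 s
v_avg = d_total/t_total = 124/4 = 31.0 m/s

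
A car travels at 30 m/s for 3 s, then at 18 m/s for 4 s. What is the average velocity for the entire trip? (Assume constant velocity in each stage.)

d₁ = v₁t₁ = 30 × 3 = 90 m
d₂ = v₂t₂ = 18 × 4 = 72 m
d_total = 162 m, t_total = 7 s
v_avg = d_total/t_total = 162/7 = 23.14 m/s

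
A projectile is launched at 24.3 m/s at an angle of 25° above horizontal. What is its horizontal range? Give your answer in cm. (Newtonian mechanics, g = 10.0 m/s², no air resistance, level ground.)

R = v₀² × sin(2θ) / g = 24.3² × sin(2 × 25°) / 10.0 = 590.49 × 0.766044 / 10.0 = 45.2341 m
R = 45.2341 m / 0.01 = 4523 cm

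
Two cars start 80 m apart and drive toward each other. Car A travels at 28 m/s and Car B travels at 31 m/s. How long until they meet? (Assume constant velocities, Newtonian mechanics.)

Combined speed: v_combined = 28 + 31 = 59 m/s
Time to meet: t = d/v_combined = 80/59 = 1.36 s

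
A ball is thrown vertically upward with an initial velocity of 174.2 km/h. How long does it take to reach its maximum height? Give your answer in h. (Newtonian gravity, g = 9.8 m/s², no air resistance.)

v₀ = 174.2 km/h × 0.2777777777777778 = 48.3889 m/s
t_up = v₀ / g = 48.3889 / 9.8 = 4.93764 s
t_up = 4.93764 s / 3600.0 = 0.001372 h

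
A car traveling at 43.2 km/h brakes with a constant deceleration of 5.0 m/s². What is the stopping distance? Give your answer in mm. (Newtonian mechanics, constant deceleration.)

v₀ = 43.2 km/h × 0.2777777777777778 = 12.0 m/s
d = v₀² / (2a) = 12.0² / (2 × 5.0) = 144.0 / 10.0 = 14.4 m
d = 14.4 m / 0.001 = 14400 mm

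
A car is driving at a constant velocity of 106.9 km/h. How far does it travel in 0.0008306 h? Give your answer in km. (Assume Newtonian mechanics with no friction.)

v = 106.9 km/h × 0.2777777777777778 = 29.6944 m/s
t = 0.0008306 h × 3600.0 = 2.99016 s
d = v × t = 29.6944 × 2.99016 = 88.791 m
d = 88.791 m / 1000.0 = 0.08879 km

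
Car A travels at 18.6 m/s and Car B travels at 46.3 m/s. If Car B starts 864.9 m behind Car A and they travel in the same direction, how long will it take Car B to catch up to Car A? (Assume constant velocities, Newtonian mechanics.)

Relative speed: v_rel = 46.3 - 18.6 = 27.7 m/s
Time to catch: t = d₀/v_rel = 864.9/27.7 = 31.22 s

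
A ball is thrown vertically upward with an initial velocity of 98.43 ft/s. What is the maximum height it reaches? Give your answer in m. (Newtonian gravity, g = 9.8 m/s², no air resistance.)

v₀ = 98.43 ft/s × 0.3048 = 30.0015 m/s
h_max = v₀² / (2g) = 30.0015² / (2 × 9.8) = 900.09 / 19.6 = 45.92 m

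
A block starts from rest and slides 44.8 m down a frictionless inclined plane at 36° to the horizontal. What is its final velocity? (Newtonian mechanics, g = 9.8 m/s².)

a = g sin(θ) = 9.8 × sin(36°) = 5.7603 m/s²
v = √(2ad) = √(2 × 5.7603 × 44.8) = 22.72 m/s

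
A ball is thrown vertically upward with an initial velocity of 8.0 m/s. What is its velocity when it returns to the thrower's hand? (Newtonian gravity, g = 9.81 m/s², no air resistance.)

By conservation of energy (no air resistance), the ball returns to the throw height with the same speed as launch, but directed downward.
|v_ground| = v₀ = 8.0 m/s
v_ground = 8.0 m/s (downward)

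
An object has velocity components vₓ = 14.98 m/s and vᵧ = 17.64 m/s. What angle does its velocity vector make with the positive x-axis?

θ = arctan(vᵧ/vₓ) = arctan(17.64/14.98) = 49.66°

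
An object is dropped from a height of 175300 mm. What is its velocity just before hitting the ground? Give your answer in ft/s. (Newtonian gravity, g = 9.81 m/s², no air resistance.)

h = 175300 mm × 0.001 = 175.3 m
v = √(2gh) = √(2 × 9.81 × 175.3) = 58.6463 m/s
v = 58.6463 m/s / 0.3048 = 192.4 ft/s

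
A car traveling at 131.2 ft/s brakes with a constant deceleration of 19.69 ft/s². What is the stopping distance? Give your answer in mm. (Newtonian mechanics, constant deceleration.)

v₀ = 131.2 ft/s × 0.3048 = 39.9898 m/s
a = 19.69 ft/s² × 0.3048 = 6.00151 m/s²
d = v₀² / (2a) = 39.9898² / (2 × 6.00151) = 1599.18 / 12.003 = 133.232 m
d = 133.232 m / 0.001 = 133200 mm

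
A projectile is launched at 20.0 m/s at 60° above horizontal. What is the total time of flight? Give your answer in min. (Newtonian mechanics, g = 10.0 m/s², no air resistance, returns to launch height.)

T = 2 × v₀ × sin(θ) / g = 2 × 20.0 × sin(60°) / 10.0 = 2 × 20.0 × 0.866025 / 10.0 = 3.4641 s
T = 3.4641 s / 60.0 = 0.05774 min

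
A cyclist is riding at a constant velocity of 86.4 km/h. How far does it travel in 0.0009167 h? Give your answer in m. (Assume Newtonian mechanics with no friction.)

v = 86.4 km/h × 0.2777777777777778 = 24.0 m/s
t = 0.0009167 h × 3600.0 = 3.30012 s
d = v × t = 24.0 × 3.30012 = 79.2 m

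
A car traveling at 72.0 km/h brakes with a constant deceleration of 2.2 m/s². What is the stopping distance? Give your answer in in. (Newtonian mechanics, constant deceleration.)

v₀ = 72.0 km/h × 0.2777777777777778 = 20.0 m/s
d = v₀² / (2a) = 20.0² / (2 × 2.2) = 400.0 / 4.4 = 90.9091 m
d = 90.9091 m / 0.0254 = 3579 in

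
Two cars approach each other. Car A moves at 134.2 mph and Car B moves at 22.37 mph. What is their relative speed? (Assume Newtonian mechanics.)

v_rel = v_A + v_B = 134.2 + 22.37 = 156.57 mph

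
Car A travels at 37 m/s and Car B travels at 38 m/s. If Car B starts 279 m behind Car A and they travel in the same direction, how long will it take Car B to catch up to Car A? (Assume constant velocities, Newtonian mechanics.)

Relative speed: v_rel = 38 - 37 = 1 m/s
Time to catch: t = d₀/v_rel = 279/1 = 279.0 s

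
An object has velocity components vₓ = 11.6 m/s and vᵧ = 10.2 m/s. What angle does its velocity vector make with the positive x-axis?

θ = arctan(vᵧ/vₓ) = arctan(10.2/11.6) = 41.33°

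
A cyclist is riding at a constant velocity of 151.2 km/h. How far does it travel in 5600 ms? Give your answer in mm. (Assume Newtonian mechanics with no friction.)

v = 151.2 km/h × 0.2777777777777778 = 42.0 m/s
t = 5600 ms × 0.001 = 5.6 s
d = v × t = 42.0 × 5.6 = 235.2 m
d = 235.2 m / 0.001 = 235200 mm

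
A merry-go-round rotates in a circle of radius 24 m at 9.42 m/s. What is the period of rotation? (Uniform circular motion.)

T = 2πr/v = 2π×24/9.42 = 16.01 s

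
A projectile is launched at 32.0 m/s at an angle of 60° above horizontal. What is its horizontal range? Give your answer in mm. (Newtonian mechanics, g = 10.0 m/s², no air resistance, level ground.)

R = v₀² × sin(2θ) / g = 32.0² × sin(2 × 60°) / 10.0 = 1024.0 × 0.866025 / 10.0 = 88.681 m
R = 88.681 m / 0.001 = 88680 mm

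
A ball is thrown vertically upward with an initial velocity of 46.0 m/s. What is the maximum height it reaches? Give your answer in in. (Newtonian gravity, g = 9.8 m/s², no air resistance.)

h_max = v₀² / (2g) = 46.0² / (2 × 9.8) = 2116.0 / 19.6 = 107.959 m
h_max = 107.959 m / 0.0254 = 4250 in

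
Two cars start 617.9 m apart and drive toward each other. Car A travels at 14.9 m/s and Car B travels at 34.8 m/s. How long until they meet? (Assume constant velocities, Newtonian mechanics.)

Combined speed: v_combined = 14.9 + 34.8 = 49.7 m/s
Time to meet: t = d/v_combined = 617.9/49.7 = 12.43 s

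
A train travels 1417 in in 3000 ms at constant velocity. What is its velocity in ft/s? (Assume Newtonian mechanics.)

d = 1417 in × 0.0254 = 35.9918 m
t = 3000 ms × 0.001 = 3.0 s
v = d / t = 35.9918 / 3.0 = 11.9973 m/s
v = 11.9973 m/s / 0.3048 = 39.36 ft/s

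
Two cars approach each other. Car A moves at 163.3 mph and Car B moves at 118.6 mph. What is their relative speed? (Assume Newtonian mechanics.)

v_rel = v_A + v_B = 163.3 + 118.6 = 281.9 mph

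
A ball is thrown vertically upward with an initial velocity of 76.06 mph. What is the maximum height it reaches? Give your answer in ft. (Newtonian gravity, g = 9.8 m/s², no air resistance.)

v₀ = 76.06 mph × 0.44704 = 34.0019 m/s
h_max = v₀² / (2g) = 34.0019² / (2 × 9.8) = 1156.13 / 19.6 = 58.9862 m
h_max = 58.9862 m / 0.3048 = 193.5 ft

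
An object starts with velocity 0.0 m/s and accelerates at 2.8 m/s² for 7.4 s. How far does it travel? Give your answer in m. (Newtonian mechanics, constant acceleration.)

d = v₀ × t + ½ × a × t² = 0.0 × 7.4 + 0.5 × 2.8 × 7.4² = 76.66 m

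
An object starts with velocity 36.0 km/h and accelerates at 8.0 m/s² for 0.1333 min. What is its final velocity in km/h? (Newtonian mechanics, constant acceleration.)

v₀ = 36.0 km/h × 0.2777777777777778 = 10.0 m/s
t = 0.1333 min × 60.0 = 7.998 s
v = v₀ + a × t = 10.0 + 8.0 × 7.998 = 73.984 m/s
v = 73.984 m/s / 0.2777777777777778 = 266.3 km/h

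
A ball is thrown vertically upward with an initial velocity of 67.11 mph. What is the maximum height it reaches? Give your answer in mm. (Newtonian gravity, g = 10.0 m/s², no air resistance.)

v₀ = 67.11 mph × 0.44704 = 30.0009 m/s
h_max = v₀² / (2g) = 30.0009² / (2 × 10.0) = 900.054 / 20.0 = 45.0027 m
h_max = 45.0027 m / 0.001 = 45000 mm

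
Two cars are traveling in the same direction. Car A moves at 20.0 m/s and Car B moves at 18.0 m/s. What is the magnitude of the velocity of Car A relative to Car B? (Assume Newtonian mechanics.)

v_rel = |v_A - v_B| = |20.0 - 18.0| = 2.0 m/s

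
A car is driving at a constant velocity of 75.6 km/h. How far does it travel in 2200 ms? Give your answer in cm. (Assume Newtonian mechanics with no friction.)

v = 75.6 km/h × 0.2777777777777778 = 21.0 m/s
t = 2200 ms × 0.001 = 2.2 s
d = v × t = 21.0 × 2.2 = 46.2 m
d = 46.2 m / 0.01 = 4620 cm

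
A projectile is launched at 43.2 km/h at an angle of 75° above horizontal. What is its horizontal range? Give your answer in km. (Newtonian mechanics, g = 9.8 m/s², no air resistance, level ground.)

v₀ = 43.2 km/h × 0.2777777777777778 = 12.0 m/s
R = v₀² × sin(2θ) / g = 12.0² × sin(2 × 75°) / 9.8 = 144.0 × 0.5 / 9.8 = 7.34694 m
R = 7.34694 m / 1000.0 = 0.007347 km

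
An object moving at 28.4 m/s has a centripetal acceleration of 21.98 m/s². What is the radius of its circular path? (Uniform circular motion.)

r = v²/a_c = 28.4²/21.98 = 36.7 m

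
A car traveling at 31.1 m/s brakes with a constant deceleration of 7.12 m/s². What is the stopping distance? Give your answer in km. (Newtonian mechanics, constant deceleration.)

d = v₀² / (2a) = 31.1² / (2 × 7.12) = 967.21 / 14.24 = 67.9221 m
d = 67.9221 m / 1000.0 = 0.06792 km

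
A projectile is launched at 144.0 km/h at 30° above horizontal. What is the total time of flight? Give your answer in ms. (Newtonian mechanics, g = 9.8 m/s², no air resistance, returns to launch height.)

v₀ = 144.0 km/h × 0.2777777777777778 = 40.0 m/s
T = 2 × v₀ × sin(θ) / g = 2 × 40.0 × sin(30°) / 9.8 = 2 × 40.0 × 0.5 / 9.8 = 4.08163 s
T = 4.08163 s / 0.001 = 4082 ms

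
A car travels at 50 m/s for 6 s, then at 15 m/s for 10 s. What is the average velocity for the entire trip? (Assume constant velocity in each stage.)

d₁ = v₁t₁ = 50 × 6 = 300 m
d₂ = v₂t₂ = 15 × 10 = 150 m
d_total = 450 m, t_total = 16 s
v_avg = d_total/t_total = 450/16 = 28.12 m/s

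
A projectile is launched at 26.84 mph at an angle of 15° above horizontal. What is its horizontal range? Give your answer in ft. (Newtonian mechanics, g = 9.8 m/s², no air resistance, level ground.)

v₀ = 26.84 mph × 0.44704 = 11.9986 m/s
R = v₀² × sin(2θ) / g = 11.9986² × sin(2 × 15°) / 9.8 = 143.966 × 0.5 / 9.8 = 7.3452 m
R = 7.3452 m / 0.3048 = 24.1 ft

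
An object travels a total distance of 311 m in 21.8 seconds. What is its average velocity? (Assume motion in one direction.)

v_avg = Δd / Δt = 311 / 21.8 = 14.27 m/s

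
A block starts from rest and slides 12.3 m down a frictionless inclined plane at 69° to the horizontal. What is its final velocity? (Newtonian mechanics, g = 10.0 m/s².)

a = g sin(θ) = 10.0 × sin(69°) = 9.3358 m/s²
v = √(2ad) = √(2 × 9.3358 × 12.3) = 15.15 m/s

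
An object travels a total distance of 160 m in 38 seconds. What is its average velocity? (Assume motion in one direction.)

v_avg = Δd / Δt = 160 / 38 = 4.21 m/s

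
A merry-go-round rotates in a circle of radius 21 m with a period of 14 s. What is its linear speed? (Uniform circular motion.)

v = 2πr/T = 2π×21/14 = 9.42 m/s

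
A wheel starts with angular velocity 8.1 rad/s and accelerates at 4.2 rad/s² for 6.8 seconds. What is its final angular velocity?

ω = ω₀ + αt = 8.1 + 4.2 × 6.8 = 36.66 rad/s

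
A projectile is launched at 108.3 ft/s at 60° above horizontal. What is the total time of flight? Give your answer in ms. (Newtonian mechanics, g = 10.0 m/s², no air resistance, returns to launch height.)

v₀ = 108.3 ft/s × 0.3048 = 33.0098 m/s
T = 2 × v₀ × sin(θ) / g = 2 × 33.0098 × sin(60°) / 10.0 = 2 × 33.0098 × 0.866025 / 10.0 = 5.71746 s
T = 5.71746 s / 0.001 = 5717 ms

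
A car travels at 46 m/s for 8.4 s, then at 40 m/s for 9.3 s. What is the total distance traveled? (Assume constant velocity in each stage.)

d₁ = v₁t₁ = 46 × 8.4 = 386.4 m
d₂ = v₂t₂ = 40 × 9.3 = 372.0 m
d_total = 386.4 + 372.0 = 758.4 m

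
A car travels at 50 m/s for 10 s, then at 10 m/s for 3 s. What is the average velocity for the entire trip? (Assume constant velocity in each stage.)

d₁ = v₁t₁ = 50 × 10 = 500 m
d₂ = v₂t₂ = 10 × 3 = 30 m
d_total = 530 m, t_total = 13 s
v_avg = d_total/t_total = 530/13 = 40.77 m/s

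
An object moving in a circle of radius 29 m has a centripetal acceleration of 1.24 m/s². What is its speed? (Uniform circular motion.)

v = √(a_c × r) = √(1.24 × 29) = 6.0 m/s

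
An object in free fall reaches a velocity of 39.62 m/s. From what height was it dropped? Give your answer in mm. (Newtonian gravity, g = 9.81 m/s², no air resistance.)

h = v² / (2g) = 39.62² / (2 × 9.81) = 80.0074 m
h = 80.0074 m / 0.001 = 80010 mm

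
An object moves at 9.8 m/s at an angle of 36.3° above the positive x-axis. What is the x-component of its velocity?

vₓ = v cos(θ) = 9.8 × cos(36.3°) = 7.9 m/s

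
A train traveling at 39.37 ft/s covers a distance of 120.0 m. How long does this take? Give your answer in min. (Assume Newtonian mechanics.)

v = 39.37 ft/s × 0.3048 = 12.0 m/s
t = d / v = 120.0 / 12.0 = 10.0 s
t = 10.0 s / 60.0 = 0.1667 min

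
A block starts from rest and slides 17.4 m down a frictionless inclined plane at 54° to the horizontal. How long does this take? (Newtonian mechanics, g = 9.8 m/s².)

a = g sin(θ) = 9.8 × sin(54°) = 7.9284 m/s²
t = √(2d/a) = √(2 × 17.4 / 7.9284) = 2.1 s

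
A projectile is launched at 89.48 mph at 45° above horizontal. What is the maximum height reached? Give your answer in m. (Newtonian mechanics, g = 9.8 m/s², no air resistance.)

v₀ = 89.48 mph × 0.44704 = 40.0011 m/s
H = v₀² × sin²(θ) / (2g) = 40.0011² × sin(45°)² / (2 × 9.8) = 1600.09 × 0.5 / 19.6 = 40.82 m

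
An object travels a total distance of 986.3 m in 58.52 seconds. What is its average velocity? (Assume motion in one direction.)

v_avg = Δd / Δt = 986.3 / 58.52 = 16.85 m/s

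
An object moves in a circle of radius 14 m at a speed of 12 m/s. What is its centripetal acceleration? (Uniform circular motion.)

a_c = v²/r = 12²/14 = 144/14 = 10.29 m/s²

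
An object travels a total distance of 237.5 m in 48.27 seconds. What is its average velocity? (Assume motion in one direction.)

v_avg = Δd / Δt = 237.5 / 48.27 = 4.92 m/s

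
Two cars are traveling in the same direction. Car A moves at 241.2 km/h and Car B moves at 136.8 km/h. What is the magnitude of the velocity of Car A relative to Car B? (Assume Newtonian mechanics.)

v_rel = |v_A - v_B| = |241.2 - 136.8| = 104.4 km/h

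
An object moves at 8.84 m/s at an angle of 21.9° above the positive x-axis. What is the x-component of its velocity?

vₓ = v cos(θ) = 8.84 × cos(21.9°) = 8.2 m/s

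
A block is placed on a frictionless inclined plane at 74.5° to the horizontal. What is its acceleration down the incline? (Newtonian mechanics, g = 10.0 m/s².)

a = g sin(θ) = 10.0 × sin(74.5°) = 10.0 × 0.9636 = 9.64 m/s²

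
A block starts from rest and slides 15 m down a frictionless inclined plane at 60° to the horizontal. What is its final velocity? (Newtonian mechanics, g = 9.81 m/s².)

a = g sin(θ) = 9.81 × sin(60°) = 8.4957 m/s²
v = √(2ad) = √(2 × 8.4957 × 15) = 15.96 m/s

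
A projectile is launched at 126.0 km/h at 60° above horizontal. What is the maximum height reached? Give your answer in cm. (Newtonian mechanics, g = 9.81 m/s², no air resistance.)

v₀ = 126.0 km/h × 0.2777777777777778 = 35.0 m/s
H = v₀² × sin²(θ) / (2g) = 35.0² × sin(60°)² / (2 × 9.81) = 1225.0 × 0.75 / 19.62 = 46.8272 m
H = 46.8272 m / 0.01 = 4683 cm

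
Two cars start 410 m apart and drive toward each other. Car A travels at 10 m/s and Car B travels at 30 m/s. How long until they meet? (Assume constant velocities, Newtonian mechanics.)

Combined speed: v_combined = 10 + 30 = 40 m/s
Time to meet: t = d/v_combined = 410/40 = 10.25 s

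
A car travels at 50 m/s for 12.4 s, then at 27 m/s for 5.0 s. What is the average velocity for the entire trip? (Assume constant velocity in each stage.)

d₁ = v₁t₁ = 50 × 12.4 = 620.0 m
d₂ = v₂t₂ = 27 × 5.0 = 135.0 m
d_total = 755.0 m, t_total = 17.4 s
v_avg = d_total/t_total = 755.0/17.4 = 43.39 m/s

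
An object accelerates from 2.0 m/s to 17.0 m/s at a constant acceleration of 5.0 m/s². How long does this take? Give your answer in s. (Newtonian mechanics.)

t = (v - v₀) / a = (17.0 - 2.0) / 5.0 = 3.0 s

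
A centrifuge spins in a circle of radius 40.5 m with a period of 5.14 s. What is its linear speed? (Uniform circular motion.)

v = 2πr/T = 2π×40.5/5.14 = 49.51 m/s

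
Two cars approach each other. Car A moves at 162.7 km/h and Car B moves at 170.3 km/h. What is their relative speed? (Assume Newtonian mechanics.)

v_rel = v_A + v_B = 162.7 + 170.3 = 333.0 km/h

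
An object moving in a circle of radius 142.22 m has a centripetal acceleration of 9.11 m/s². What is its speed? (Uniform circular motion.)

v = √(a_c × r) = √(9.11 × 142.22) = 35.99 m/s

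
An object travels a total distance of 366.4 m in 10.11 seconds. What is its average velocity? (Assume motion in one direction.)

v_avg = Δd / Δt = 366.4 / 10.11 = 36.24 m/s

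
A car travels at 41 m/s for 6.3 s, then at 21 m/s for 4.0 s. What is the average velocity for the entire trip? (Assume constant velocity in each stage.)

d₁ = v₁t₁ = 41 × 6.3 = 258.3 m
d₂ = v₂t₂ = 21 × 4.0 = 84.0 m
d_total = 342.3 m, t_total = 10.3 s
v_avg = d_total/t_total = 342.3/10.3 = 33.23 m/s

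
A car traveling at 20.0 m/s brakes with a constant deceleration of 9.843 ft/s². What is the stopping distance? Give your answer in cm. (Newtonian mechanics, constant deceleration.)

a = 9.843 ft/s² × 0.3048 = 3.00015 m/s²
d = v₀² / (2a) = 20.0² / (2 × 3.00015) = 400.0 / 6.0003 = 66.6633 m
d = 66.6633 m / 0.01 = 6666 cm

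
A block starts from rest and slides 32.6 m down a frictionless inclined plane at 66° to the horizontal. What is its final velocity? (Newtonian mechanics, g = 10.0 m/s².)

a = g sin(θ) = 10.0 × sin(66°) = 9.1355 m/s²
v = √(2ad) = √(2 × 9.1355 × 32.6) = 24.41 m/s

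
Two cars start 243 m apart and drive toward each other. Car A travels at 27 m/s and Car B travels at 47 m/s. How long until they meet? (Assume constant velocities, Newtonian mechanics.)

Combined speed: v_combined = 27 + 47 = 74 m/s
Time to meet: t = d/v_combined = 243/74 = 3.28 s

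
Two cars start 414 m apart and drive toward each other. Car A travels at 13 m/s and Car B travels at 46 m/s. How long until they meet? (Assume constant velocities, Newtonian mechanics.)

Combined speed: v_combined = 13 + 46 = 59 m/s
Time to meet: t = d/v_combined = 414/59 = 7.02 s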